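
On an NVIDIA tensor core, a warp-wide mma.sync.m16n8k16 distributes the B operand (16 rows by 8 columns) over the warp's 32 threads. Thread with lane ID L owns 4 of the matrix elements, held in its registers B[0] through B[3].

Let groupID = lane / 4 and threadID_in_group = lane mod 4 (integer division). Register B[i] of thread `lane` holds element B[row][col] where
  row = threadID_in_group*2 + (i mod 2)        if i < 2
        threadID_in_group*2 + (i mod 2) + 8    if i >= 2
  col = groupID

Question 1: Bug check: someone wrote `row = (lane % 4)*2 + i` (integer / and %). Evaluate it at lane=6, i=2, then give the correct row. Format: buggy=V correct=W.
`(lane % 4)*2 + i`[6,2]->6
6: gid=1,tid=2
[2] (2*2+0+8,1) = (12,1)
row: 6 vs 12

buggy=6 correct=12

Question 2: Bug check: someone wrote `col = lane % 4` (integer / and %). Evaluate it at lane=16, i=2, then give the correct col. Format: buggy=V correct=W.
`lane % 4`[16,2]=>0
L=16=>grp=16>>2=4, tig=16&3=0
[2]=>row 0·2+0+8=8  col grp=4
col: 0 vs 4

buggy=0 correct=4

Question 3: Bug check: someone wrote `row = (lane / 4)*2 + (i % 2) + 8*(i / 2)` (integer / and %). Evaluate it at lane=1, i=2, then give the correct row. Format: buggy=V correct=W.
`(lane / 4)*2 + (i % 2) + 8*(i / 2)`[1,2]=>8
lane 1=>1/4=0, 1 mod 4=1
i=2  r:2·1+0+8=>10  c:0
row: 8 vs 10

buggy=8 correct=10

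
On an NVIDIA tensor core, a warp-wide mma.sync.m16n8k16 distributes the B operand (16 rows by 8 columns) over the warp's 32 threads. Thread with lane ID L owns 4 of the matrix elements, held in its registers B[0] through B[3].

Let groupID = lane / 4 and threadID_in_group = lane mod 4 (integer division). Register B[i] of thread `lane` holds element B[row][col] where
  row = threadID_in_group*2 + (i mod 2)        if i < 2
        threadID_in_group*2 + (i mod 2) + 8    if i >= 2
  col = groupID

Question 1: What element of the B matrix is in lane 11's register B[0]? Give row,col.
11: gid=2,tid=3
[0] (3*2+0+0,2) = (6,2)

6,2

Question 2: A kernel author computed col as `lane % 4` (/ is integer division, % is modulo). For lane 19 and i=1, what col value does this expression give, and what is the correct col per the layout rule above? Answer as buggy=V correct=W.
buggy=3 correct=4

`lane % 4`[19,1]->3
L=19->g=19>>2=4, t=19&3=3
[1]->row 3·2+1+0=7  col g=4
col: 3 vs 4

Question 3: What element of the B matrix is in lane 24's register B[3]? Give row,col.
lane 24->24/4=6, 24 mod 4=0
i=3  r:2·0+1+8->9  c:6

9,6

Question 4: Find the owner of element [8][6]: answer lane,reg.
24,2

c=6->g=6  r=8->rb=1,t=0,b0=0
L=6*4+0=24  i=1*2+0=2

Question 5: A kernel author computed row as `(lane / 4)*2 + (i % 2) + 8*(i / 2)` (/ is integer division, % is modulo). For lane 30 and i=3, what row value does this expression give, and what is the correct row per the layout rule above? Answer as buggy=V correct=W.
buggy=23 correct=13

`(lane / 4)*2 + (i % 2) + 8*(i / 2)`[30,3]⇒23
L=30⇒gr=30>>2=7, th=30&3=2
[3]⇒row 2·2+1+8=13  col gr=7
row: 23 vs 13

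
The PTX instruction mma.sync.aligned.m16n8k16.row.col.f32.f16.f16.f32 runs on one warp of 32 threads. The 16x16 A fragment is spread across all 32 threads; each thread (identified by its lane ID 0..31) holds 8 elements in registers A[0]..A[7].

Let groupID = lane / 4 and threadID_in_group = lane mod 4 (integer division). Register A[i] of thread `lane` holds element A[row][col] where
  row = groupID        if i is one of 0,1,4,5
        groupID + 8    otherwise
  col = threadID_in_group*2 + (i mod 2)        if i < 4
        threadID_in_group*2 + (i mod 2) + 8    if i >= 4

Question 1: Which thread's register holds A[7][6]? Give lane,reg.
31,0

r:7=>grp=7,rB=0  c:6=>cB=0,tig=3,lo=0
L=7*4+3=31  i=0*4+0*2+0=0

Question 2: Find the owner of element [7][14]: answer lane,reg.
31,4

r=7->g=7,rb=0  c=14->cb=1,t=3,b0=0
L=7*4+3=31  i=1*4+0*2+0=4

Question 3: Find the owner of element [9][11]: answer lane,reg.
5,7

r=9→G=1,rhi=1  c=11→chi=1,T=1,p=1
L=1*4+1=5  i=1*4+1*2+1=7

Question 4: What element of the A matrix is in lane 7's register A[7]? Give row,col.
lane 7->7/4=1, 7 mod 4=3
i=7  r:1+8->9  c:2·3+1+8->15

9,15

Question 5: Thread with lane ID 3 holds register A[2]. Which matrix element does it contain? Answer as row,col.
8,6

3: g=0,t=3
[2] (0+8,3*2+0+0) = (8,6)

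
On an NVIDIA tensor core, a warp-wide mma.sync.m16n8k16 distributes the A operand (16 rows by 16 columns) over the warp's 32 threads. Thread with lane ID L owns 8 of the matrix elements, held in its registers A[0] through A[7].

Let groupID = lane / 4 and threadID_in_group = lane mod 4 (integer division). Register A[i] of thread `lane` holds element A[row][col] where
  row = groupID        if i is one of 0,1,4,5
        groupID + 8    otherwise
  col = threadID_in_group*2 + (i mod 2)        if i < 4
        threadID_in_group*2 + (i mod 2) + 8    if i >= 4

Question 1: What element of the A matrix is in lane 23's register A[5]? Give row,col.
23: gr=5,th=3
[5] (5+0,3*2+1+8) = (5,15)

5,15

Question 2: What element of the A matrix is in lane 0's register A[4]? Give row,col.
0: gr=0,th=0
[4] (0+0,0*2+0+8) = (0,8)

0,8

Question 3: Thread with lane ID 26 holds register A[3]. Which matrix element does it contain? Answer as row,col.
14,5

lane 26->26/4=6, 26 mod 4=2
i=3  r:6+8->14  c:2·2+1+0->5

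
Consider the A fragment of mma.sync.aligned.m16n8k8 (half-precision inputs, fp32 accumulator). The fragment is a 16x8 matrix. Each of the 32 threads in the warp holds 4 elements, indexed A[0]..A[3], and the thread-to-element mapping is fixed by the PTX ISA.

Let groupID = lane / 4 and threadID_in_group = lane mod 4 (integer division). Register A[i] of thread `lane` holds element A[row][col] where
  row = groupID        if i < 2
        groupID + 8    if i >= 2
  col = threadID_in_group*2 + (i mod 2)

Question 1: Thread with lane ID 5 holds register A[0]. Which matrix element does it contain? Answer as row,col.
1,2

lane 5⇒5/4=1, 5 mod 4=1
i=0  r:1+0⇒1  c:2·1+0⇒2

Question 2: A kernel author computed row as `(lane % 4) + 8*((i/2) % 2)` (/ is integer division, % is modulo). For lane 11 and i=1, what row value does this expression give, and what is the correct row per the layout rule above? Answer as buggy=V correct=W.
`(lane % 4) + 8*((i/2) % 2)`[11,1]⇒3
11: gr=2,th=3
[1] (2+0,3*2+1) = (2,7)
row: 3 vs 2

buggy=3 correct=2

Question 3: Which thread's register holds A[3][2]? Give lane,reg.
r=3->g=3,rb=0  c=2->t=1,b0=0
L=3*4+1=13  i=0*2+0=0

13,0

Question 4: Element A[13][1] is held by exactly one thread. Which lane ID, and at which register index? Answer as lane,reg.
r=13⇒gr=5,Rb=1  c=1⇒th=0,odd=1
L=5*4+0=20  i=1*2+1=3

20,3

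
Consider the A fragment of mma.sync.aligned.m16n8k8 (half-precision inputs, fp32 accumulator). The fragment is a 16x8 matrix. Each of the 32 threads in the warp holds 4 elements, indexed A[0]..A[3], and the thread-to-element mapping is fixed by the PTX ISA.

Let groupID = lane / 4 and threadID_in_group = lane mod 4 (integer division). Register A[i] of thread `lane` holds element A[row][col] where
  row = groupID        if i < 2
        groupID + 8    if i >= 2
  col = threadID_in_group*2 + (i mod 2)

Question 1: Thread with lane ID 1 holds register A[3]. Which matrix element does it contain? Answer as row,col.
8,3

1: gid=0,tid=1
[3] (0+8,1*2+1) = (8,3)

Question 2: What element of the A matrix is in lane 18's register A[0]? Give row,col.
18: g=4,t=2
[0] (4+0,2*2+0) = (4,4)

4,4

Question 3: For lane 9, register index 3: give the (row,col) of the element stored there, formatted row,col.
9: gid=2,tid=1
[3] (2+8,1*2+1) = (10,3)

10,3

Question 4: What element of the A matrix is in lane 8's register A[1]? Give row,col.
2,1

L=8=>grp=8>>2=2, tig=8&3=0
[1]=>row 2+0=2  col 0·2+1=1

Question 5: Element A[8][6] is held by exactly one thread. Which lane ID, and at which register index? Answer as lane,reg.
3,2

r=8→G=0,rhi=1  c=6→T=3,p=0
L=0*4+3=3  i=1*2+0=2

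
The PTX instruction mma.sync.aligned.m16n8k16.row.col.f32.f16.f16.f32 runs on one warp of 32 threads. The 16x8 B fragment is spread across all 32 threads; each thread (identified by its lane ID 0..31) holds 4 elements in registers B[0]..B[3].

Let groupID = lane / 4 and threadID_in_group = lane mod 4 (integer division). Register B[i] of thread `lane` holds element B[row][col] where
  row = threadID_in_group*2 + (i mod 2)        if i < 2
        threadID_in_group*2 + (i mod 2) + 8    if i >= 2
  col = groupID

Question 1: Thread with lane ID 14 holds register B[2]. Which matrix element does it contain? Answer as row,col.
12,3

L=14->g=14>>2=3, t=14&3=2
[2]->row 2·2+0+8=12  col g=3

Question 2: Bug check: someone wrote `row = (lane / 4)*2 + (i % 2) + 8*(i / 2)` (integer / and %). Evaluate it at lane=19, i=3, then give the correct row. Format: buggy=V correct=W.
`(lane / 4)*2 + (i % 2) + 8*(i / 2)`[19,3]->17
lane 19->19/4=4, 19 mod 4=3
i=3  r:2·3+1+8->15  c:4
row: 17 vs 15

buggy=17 correct=15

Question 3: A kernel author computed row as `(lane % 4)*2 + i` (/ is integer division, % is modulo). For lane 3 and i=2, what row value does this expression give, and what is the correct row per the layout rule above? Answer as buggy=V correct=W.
`(lane % 4)*2 + i`[3,2]->8
lane 3->3/4=0, 3 mod 4=3
i=2  r:2·3+0+8->14  c:0
row: 8 vs 14

buggy=8 correct=14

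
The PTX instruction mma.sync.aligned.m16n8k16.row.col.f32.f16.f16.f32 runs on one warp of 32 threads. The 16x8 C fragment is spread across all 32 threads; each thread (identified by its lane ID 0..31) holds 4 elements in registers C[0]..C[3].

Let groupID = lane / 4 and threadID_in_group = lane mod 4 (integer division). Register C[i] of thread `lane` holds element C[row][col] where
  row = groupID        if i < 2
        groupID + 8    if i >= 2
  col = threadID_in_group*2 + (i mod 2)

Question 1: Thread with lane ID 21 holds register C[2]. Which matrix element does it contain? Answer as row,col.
lane 21: gr=5 (21/4), th=1 (21%4)
i=2: r=5+8=13, c=1*2+0=2

13,2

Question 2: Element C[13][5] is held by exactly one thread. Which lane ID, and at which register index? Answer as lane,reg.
22,3

r=13->g=5,rb=1  c=5->t=2,b0=1
L=5*4+2=22  i=1*2+1=3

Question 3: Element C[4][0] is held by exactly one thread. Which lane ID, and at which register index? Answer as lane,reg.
r=4→G=4,rhi=0  c=0→T=0,p=0
L=4*4+0=16  i=0*2+0=0

16,0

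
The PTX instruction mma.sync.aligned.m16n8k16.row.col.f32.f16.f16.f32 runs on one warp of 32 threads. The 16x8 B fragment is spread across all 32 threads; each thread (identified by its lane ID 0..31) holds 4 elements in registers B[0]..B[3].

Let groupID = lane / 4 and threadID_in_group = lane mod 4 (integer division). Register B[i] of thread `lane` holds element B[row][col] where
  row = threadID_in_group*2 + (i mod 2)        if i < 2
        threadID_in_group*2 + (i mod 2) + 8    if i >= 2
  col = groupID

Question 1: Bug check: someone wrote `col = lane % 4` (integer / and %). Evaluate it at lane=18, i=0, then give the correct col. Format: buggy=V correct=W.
buggy=2 correct=4

`lane % 4`[18,0]⇒2
lane 18: gr=4 (18/4), th=2 (18%4)
i=0: r=2*2+0+0=4, c=gr=4
col: 2 vs 4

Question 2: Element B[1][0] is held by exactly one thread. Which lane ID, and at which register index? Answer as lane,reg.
0,1

c=0→G=0  r=1→rhi=0,T=0,p=1
L=0*4+0=0  i=0*2+1=1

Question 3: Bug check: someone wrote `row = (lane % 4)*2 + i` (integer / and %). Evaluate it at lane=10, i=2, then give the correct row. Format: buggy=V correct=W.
`(lane % 4)*2 + i`[10,2]->6
lane 10: gid=2 (10/4), tid=2 (10%4)
i=2: r=2*2+0+8=12, c=gid=2
row: 6 vs 12

buggy=6 correct=12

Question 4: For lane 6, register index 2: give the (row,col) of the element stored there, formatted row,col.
lane 6⇒6/4=1, 6 mod 4=2
i=2  r:2·2+0+8⇒12  c:1

12,1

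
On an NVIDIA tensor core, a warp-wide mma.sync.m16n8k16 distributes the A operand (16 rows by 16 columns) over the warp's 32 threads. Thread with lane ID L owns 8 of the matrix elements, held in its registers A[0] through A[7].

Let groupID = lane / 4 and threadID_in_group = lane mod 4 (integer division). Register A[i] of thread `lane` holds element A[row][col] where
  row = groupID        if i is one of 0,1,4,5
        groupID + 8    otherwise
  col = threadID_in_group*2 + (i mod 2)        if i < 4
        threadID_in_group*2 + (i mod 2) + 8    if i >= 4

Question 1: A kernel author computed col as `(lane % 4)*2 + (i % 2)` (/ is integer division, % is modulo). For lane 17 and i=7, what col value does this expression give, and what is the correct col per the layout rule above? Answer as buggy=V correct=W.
buggy=3 correct=11

`(lane % 4)*2 + (i % 2)`[17,7]⇒3
lane 17⇒17/4=4, 17 mod 4=1
i=7  r:4+8⇒12  c:2·1+1+8⇒11
col: 3 vs 11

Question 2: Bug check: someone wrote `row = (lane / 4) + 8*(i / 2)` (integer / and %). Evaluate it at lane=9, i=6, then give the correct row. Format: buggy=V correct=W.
buggy=26 correct=10

`(lane / 4) + 8*(i / 2)`[9,6]→26
lane 9: G=2 (9/4), T=1 (9%4)
i=6: r=2+8=10, c=1*2+0+8=10
row: 26 vs 10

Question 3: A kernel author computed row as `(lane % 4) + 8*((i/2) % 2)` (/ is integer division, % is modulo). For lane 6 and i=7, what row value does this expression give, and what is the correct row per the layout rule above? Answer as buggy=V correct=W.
buggy=10 correct=9

`(lane % 4) + 8*((i/2) % 2)`[6,7]⇒10
lane 6: gr=1 (6/4), th=2 (6%4)
i=7: r=1+8=9, c=2*2+1+8=13
row: 10 vs 9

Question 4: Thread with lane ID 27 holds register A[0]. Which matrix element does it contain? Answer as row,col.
27: grp=6,tig=3
[0] (6+0,3*2+0+0) = (6,6)

6,6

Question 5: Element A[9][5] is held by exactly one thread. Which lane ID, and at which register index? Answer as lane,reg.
6,3

r=9→G=1,rhi=1  c=5→chi=0,T=2,p=1
L=1*4+2=6  i=0*4+1*2+1=3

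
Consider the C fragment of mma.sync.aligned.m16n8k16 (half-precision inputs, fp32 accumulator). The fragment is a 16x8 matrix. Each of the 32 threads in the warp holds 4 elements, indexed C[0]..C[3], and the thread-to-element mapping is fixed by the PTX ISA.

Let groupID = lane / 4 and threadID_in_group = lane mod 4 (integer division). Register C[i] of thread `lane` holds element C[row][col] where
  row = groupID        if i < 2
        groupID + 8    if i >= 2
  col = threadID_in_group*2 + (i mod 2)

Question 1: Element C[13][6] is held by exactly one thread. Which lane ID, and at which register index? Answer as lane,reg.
23,2

r: 13->gid=5,r8=1  c: 6->tid=3,i&1=0
L=5*4+3=23  i=1*2+0=2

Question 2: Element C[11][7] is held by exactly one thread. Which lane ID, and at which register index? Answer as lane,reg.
15,3

r=11->g=3,rb=1  c=7->t=3,b0=1
L=3*4+3=15  i=1*2+1=3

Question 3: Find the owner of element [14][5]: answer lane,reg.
26,3

r=14->g=6,rb=1  c=5->t=2,b0=1
L=6*4+2=26  i=1*2+1=3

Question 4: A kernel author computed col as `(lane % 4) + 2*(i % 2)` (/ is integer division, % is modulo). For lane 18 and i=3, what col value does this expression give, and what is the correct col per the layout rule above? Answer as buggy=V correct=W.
buggy=4 correct=5

`(lane % 4) + 2*(i % 2)`[18,3]->4
lane 18->18/4=4, 18 mod 4=2
i=3  r:4+8->12  c:2·2+1->5
col: 4 vs 5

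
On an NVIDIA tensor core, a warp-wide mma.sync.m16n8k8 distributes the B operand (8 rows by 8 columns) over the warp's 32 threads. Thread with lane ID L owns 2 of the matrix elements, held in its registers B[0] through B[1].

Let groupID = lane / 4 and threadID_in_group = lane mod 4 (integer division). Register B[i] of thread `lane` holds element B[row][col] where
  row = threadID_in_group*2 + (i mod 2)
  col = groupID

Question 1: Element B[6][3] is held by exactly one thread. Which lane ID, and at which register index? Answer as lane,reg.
c=3->g=3  r=6->t=3,b0=0
L=3*4+3=15  i=0=0

15,0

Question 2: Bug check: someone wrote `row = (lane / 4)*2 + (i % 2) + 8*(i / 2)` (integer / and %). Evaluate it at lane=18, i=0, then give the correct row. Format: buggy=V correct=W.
buggy=8 correct=4

`(lane / 4)*2 + (i % 2) + 8*(i / 2)`[18,0]⇒8
18: gr=4,th=2
[0] (2*2+0,4) = (4,4)
row: 8 vs 4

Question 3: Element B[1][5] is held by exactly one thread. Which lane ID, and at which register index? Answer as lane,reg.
20,1

c=5→G=5  r=1→T=0,p=1
L=5*4+0=20  i=1=1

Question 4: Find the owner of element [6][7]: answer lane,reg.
31,0

c:7=>grp=7  r:6=>tig=3,lo=0
L=7*4+3=31  i=0=0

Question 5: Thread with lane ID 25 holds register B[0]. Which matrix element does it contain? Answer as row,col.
L=25->gid=25>>2=6, tid=25&3=1
[0]->row 1·2+0=2  col gid=6

2,6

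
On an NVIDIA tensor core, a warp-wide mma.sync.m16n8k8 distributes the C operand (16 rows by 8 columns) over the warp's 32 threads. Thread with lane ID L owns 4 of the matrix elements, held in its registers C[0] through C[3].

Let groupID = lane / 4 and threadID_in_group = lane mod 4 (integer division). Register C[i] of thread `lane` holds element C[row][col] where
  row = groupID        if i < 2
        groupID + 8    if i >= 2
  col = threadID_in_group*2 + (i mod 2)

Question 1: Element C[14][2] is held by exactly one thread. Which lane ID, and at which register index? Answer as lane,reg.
r=14->g=6,rb=1  c=2->t=1,b0=0
L=6*4+1=25  i=1*2+0=2

25,2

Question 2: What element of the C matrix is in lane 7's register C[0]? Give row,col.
1,6

7: grp=1,tig=3
[0] (1+0,3*2+0) = (1,6)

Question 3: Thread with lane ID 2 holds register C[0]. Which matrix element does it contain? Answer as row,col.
0,4

lane 2→2/4=0, 2 mod 4=2
i=0  r:0+0→0  c:2·2+0→4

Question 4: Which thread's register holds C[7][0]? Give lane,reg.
28,0

r: 7->gid=7,r8=0  c: 0->tid=0,i&1=0
L=7*4+0=28  i=0*2+0=0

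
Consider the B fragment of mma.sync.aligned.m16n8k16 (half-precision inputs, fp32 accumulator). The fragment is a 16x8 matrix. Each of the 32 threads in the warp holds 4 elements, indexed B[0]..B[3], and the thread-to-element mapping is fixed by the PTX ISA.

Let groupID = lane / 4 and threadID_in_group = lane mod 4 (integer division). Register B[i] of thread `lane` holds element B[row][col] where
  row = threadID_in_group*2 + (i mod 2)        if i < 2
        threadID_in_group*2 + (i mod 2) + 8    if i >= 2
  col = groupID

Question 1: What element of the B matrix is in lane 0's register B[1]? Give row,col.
1,0

L=0->gid=0>>2=0, tid=0&3=0
[1]->row 0·2+1+0=1  col gid=0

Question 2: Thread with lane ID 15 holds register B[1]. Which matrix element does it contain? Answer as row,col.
lane 15: grp=3 (15/4), tig=3 (15%4)
i=1: r=3*2+1+0=7, c=grp=3

7,3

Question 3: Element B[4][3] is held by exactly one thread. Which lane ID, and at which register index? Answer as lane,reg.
c=3→G=3  r=4→rhi=0,T=2,p=0
L=3*4+2=14  i=0*2+0=0

14,0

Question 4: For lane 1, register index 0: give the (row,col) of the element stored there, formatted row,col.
2,0

lane 1: gr=0 (1/4), th=1 (1%4)
i=0: r=1*2+0+0=2, c=gr=0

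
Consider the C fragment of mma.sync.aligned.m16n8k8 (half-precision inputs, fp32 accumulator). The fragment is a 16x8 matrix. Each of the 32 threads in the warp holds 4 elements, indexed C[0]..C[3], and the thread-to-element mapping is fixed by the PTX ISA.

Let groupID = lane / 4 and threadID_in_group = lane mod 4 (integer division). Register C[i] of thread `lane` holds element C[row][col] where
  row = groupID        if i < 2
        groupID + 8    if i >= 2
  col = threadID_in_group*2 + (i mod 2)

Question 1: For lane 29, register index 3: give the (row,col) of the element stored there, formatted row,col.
15,3

lane 29: gid=7 (29/4), tid=1 (29%4)
i=3: r=7+8=15, c=1*2+1=3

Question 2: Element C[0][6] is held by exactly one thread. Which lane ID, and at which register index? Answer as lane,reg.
3,0

r: 0->gid=0,r8=0  c: 6->tid=3,i&1=0
L=0*4+3=3  i=0*2+0=0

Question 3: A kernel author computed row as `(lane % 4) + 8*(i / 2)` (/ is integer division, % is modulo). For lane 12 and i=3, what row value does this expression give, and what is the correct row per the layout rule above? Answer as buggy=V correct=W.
`(lane % 4) + 8*(i / 2)`[12,3]→8
L=12→G=12>>2=3, T=12&3=0
[3]→row 3+8=11  col 0·2+1=1
row: 8 vs 11

buggy=8 correct=11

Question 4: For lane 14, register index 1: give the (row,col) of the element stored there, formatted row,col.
14: gr=3,th=2
[1] (3+0,2*2+1) = (3,5)

3,5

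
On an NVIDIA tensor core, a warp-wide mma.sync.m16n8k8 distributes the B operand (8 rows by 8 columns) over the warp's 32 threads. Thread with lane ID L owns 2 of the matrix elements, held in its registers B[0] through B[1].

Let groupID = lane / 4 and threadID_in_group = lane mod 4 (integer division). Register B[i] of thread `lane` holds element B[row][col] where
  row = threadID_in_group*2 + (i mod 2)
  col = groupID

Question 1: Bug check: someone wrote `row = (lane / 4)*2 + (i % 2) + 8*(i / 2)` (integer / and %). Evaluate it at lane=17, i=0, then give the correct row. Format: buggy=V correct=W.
buggy=8 correct=2

`(lane / 4)*2 + (i % 2) + 8*(i / 2)`[17,0]->8
lane 17->17/4=4, 17 mod 4=1
i=0  r:2·1+0->2  c:4
row: 8 vs 2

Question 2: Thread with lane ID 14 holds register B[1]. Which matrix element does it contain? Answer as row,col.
14: gr=3,th=2
[1] (2*2+1,3) = (5,3)

5,3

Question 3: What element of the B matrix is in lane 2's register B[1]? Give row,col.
5,0

lane 2: grp=0 (2/4), tig=2 (2%4)
i=1: r=2*2+1=5, c=grp=0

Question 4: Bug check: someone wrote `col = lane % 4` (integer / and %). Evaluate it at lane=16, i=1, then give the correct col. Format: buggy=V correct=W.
buggy=0 correct=4

`lane % 4`[16,1]=>0
lane 16=>16/4=4, 16 mod 4=0
i=1  r:2·0+1=>1  c:4
col: 0 vs 4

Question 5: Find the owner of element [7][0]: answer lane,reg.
c=0⇒gr=0  r=7⇒th=3,odd=1
L=0*4+3=3  i=1=1

3,1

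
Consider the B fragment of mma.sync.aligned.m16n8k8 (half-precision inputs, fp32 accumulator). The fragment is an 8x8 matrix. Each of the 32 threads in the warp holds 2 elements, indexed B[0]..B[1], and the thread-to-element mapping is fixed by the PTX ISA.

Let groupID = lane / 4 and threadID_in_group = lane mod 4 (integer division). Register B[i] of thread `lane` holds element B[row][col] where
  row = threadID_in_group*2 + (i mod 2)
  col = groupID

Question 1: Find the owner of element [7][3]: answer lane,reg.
c=3⇒gr=3  r=7⇒th=3,odd=1
L=3*4+3=15  i=1=1

15,1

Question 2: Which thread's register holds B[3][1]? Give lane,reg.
c=1->g=1  r=3->t=1,b0=1
L=1*4+1=5  i=1=1

5,1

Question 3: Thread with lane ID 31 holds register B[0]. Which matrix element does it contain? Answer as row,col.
lane 31=>31/4=7, 31 mod 4=3
i=0  r:2·3+0=>6  c:7

6,7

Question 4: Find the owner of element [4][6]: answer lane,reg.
26,0

c=6→G=6  r=4→T=2,p=0
L=6*4+2=26  i=0=0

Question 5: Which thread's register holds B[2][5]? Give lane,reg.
c:5=>grp=5  r:2=>tig=1,lo=0
L=5*4+1=21  i=0=0

21,0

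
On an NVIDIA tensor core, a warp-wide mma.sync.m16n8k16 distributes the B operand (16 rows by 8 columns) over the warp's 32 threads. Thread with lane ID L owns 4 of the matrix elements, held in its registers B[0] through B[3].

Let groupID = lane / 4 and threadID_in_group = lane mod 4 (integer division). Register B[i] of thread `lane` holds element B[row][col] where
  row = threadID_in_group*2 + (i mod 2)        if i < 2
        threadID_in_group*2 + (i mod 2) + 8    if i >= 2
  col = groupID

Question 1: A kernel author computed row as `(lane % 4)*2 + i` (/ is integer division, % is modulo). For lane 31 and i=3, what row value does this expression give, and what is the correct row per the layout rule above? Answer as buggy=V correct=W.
buggy=9 correct=15

`(lane % 4)*2 + i`[31,3]→9
31: G=7,T=3
[3] (3*2+1+8,7) = (15,7)
row: 9 vs 15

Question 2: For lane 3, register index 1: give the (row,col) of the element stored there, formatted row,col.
7,0

L=3->gid=3>>2=0, tid=3&3=3
[1]->row 3·2+1+0=7  col gid=0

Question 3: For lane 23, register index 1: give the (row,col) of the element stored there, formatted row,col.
7,5

23: G=5,T=3
[1] (3*2+1+0,5) = (7,5)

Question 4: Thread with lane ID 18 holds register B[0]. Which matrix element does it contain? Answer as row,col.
4,4

L=18=>grp=18>>2=4, tig=18&3=2
[0]=>row 2·2+0+0=4  col grp=4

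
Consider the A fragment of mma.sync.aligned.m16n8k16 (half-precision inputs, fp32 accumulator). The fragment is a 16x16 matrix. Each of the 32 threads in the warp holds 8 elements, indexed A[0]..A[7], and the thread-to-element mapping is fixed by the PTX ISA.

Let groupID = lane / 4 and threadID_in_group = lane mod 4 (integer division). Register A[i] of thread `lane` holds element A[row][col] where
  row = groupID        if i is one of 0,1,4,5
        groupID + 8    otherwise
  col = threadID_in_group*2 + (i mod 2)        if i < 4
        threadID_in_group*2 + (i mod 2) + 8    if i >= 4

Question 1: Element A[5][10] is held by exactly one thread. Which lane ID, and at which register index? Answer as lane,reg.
21,4

r=5⇒gr=5,Rb=0  c=10⇒Cb=1,th=1,odd=0
L=5*4+1=21  i=1*4+0*2+0=4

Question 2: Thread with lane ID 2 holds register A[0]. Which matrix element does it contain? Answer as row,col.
0,4

L=2=>grp=2>>2=0, tig=2&3=2
[0]=>row 0+0=0  col 2·2+0+0=4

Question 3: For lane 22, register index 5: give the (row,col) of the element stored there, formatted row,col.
5,13

22: gr=5,th=2
[5] (5+0,2*2+1+8) = (5,13)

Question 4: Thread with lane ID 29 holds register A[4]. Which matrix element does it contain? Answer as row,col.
7,10

29: gr=7,th=1
[4] (7+0,1*2+0+8) = (7,10)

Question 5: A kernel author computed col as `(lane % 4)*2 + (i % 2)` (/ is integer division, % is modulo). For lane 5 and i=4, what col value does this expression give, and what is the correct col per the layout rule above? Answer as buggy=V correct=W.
buggy=2 correct=10

`(lane % 4)*2 + (i % 2)`[5,4]⇒2
lane 5⇒5/4=1, 5 mod 4=1
i=4  r:1+0⇒1  c:2·1+0+8⇒10
col: 2 vs 10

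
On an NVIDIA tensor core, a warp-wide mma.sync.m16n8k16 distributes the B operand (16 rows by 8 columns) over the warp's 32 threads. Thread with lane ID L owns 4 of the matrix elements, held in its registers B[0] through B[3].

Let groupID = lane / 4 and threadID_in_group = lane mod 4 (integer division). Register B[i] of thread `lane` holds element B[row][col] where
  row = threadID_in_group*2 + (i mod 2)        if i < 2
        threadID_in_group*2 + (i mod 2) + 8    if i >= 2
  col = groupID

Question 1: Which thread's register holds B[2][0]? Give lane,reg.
1,0

c=0→G=0  r=2→rhi=0,T=1,p=0
L=0*4+1=1  i=0*2+0=0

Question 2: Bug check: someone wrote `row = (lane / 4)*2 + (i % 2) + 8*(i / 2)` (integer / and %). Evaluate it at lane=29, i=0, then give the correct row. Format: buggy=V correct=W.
buggy=14 correct=2

`(lane / 4)*2 + (i % 2) + 8*(i / 2)`[29,0]→14
lane 29→29/4=7, 29 mod 4=1
i=0  r:2·1+0+0→2  c:7
row: 14 vs 2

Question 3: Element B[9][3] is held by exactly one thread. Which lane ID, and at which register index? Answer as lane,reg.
12,3

c=3->g=3  r=9->rb=1,t=0,b0=1
L=3*4+0=12  i=1*2+1=3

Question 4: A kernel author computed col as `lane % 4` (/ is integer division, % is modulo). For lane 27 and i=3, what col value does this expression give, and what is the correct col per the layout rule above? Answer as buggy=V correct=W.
`lane % 4`[27,3]->3
lane 27->27/4=6, 27 mod 4=3
i=3  r:2·3+1+8->15  c:6
col: 3 vs 6

buggy=3 correct=6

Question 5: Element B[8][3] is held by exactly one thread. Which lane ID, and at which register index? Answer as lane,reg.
c=3→G=3  r=8→rhi=1,T=0,p=0
L=3*4+0=12  i=1*2+0=2

12,2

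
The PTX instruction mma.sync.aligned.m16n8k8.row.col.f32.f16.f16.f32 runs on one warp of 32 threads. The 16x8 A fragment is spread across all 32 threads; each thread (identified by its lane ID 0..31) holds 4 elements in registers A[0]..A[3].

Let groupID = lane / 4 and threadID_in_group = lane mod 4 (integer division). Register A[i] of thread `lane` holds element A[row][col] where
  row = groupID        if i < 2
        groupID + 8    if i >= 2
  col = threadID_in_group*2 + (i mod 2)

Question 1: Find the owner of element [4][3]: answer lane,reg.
17,1

r=4->g=4,rb=0  c=3->t=1,b0=1
L=4*4+1=17  i=0*2+1=1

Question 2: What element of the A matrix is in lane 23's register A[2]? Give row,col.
13,6

lane 23→23/4=5, 23 mod 4=3
i=2  r:5+8→13  c:2·3+0→6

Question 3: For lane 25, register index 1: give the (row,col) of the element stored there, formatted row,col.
6,3

25: gr=6,th=1
[1] (6+0,1*2+1) = (6,3)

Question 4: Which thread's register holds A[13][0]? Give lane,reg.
r:13=>grp=5,rB=1  c:0=>tig=0,lo=0
L=5*4+0=20  i=1*2+0=2

20,2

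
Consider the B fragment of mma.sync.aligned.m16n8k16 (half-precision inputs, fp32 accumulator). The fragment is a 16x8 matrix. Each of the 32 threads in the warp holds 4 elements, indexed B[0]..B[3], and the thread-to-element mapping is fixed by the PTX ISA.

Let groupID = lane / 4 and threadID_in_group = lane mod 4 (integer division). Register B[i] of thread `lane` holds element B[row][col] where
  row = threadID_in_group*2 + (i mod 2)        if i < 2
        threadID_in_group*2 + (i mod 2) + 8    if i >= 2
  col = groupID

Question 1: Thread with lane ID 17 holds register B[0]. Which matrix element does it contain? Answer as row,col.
lane 17: g=4 (17/4), t=1 (17%4)
i=0: r=1*2+0+0=2, c=g=4

2,4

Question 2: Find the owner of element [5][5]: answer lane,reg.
c:5=>grp=5  r:5=>rB=0,tig=2,lo=1
L=5*4+2=22  i=0*2+1=1

22,1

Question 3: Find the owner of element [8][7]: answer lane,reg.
28,2

c=7→G=7  r=8→rhi=1,T=0,p=0
L=7*4+0=28  i=1*2+0=2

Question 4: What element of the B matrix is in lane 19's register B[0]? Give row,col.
lane 19: gr=4 (19/4), th=3 (19%4)
i=0: r=3*2+0+0=6, c=gr=4

6,4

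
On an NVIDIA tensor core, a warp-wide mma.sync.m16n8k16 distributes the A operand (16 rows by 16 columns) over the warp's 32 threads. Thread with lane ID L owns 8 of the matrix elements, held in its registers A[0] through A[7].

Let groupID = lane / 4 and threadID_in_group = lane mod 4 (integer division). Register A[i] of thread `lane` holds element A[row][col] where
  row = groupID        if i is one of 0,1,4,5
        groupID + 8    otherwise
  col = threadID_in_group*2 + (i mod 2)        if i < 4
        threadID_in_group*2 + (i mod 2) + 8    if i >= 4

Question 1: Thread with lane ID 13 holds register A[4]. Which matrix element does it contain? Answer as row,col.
3,10

lane 13: g=3 (13/4), t=1 (13%4)
i=4: r=3+0=3, c=1*2+0+8=10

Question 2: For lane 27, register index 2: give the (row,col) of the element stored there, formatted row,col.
14,6

27: grp=6,tig=3
[2] (6+8,3*2+0+0) = (14,6)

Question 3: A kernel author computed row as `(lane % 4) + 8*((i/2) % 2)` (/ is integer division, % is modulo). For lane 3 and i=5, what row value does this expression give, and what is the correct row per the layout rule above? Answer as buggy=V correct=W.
buggy=3 correct=0

`(lane % 4) + 8*((i/2) % 2)`[3,5]->3
3: gid=0,tid=3
[5] (0+0,3*2+1+8) = (0,15)
row: 3 vs 0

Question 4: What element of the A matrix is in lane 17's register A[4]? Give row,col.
lane 17: gid=4 (17/4), tid=1 (17%4)
i=4: r=4+0=4, c=1*2+0+8=10

4,10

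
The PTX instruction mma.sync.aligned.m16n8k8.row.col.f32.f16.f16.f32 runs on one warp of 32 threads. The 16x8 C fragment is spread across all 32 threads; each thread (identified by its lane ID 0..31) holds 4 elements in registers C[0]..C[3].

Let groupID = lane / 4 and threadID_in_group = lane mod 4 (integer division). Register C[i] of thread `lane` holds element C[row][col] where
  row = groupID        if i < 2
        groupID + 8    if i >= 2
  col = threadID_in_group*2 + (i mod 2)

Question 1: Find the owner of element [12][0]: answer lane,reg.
r:12=>grp=4,rB=1  c:0=>tig=0,lo=0
L=4*4+0=16  i=1*2+0=2

16,2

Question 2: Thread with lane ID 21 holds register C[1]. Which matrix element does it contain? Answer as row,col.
lane 21→21/4=5, 21 mod 4=1
i=1  r:5+0→5  c:2·1+1→3

5,3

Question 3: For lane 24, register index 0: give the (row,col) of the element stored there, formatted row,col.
6,0

L=24⇒gr=24>>2=6, th=24&3=0
[0]⇒row 6+0=6  col 0·2+0=0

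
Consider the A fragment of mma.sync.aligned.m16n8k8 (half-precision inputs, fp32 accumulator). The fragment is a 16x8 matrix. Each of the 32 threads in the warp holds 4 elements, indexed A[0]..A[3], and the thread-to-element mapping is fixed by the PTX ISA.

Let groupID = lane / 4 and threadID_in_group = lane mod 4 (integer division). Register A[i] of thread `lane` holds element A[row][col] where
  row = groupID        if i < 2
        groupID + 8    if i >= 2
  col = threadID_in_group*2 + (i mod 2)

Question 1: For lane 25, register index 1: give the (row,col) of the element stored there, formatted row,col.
6,3

25: g=6,t=1
[1] (6+0,1*2+1) = (6,3)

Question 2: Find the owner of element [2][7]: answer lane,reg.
11,1

r=2⇒gr=2,Rb=0  c=7⇒th=3,odd=1
L=2*4+3=11  i=0*2+1=1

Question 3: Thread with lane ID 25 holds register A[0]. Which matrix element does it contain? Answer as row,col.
L=25->gid=25>>2=6, tid=25&3=1
[0]->row 6+0=6  col 1·2+0=2

6,2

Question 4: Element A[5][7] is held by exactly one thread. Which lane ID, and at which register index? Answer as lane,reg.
r=5⇒gr=5,Rb=0  c=7⇒th=3,odd=1
L=5*4+3=23  i=0*2+1=1

23,1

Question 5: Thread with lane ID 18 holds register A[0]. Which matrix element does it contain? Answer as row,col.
L=18=>grp=18>>2=4, tig=18&3=2
[0]=>row 4+0=4  col 2·2+0=4

4,4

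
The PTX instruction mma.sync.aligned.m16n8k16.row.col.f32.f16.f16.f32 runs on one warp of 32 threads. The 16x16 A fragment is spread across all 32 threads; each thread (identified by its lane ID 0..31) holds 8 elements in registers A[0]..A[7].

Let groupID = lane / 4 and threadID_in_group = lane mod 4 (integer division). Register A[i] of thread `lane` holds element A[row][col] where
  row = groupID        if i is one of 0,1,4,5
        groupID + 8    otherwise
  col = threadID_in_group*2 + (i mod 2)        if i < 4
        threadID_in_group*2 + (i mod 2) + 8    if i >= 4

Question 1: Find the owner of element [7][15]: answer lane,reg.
r:7=>grp=7,rB=0  c:15=>cB=1,tig=3,lo=1
L=7*4+3=31  i=1*4+0*2+1=5

31,5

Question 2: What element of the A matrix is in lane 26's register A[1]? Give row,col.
6,5

26: gr=6,th=2
[1] (6+0,2*2+1+0) = (6,5)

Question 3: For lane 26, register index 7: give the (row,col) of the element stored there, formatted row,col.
14,13

lane 26=>26/4=6, 26 mod 4=2
i=7  r:6+8=>14  c:2·2+1+8=>13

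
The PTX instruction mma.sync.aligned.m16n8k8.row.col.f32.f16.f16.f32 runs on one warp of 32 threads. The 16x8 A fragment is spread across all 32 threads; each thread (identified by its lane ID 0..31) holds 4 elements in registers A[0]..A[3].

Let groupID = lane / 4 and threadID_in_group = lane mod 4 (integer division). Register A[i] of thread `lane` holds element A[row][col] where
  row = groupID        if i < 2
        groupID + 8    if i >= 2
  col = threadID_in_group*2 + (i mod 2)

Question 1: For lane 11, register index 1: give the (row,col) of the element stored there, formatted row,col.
L=11→G=11>>2=2, T=11&3=3
[1]→row 2+0=2  col 3·2+1=7

2,7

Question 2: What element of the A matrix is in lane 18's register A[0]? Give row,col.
lane 18->18/4=4, 18 mod 4=2
i=0  r:4+0->4  c:2·2+0->4

4,4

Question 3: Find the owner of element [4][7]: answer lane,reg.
19,1

r: 4->gid=4,r8=0  c: 7->tid=3,i&1=1
L=4*4+3=19  i=0*2+1=1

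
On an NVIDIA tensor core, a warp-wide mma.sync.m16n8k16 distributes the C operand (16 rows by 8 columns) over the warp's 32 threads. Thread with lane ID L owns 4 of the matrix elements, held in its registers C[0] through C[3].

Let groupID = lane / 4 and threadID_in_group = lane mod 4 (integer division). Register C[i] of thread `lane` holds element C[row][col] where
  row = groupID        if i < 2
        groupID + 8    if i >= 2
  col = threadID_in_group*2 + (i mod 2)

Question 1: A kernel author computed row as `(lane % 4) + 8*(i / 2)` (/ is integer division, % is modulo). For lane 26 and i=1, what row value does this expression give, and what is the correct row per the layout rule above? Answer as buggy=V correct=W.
`(lane % 4) + 8*(i / 2)`[26,1]=>2
L=26=>grp=26>>2=6, tig=26&3=2
[1]=>row 6+0=6  col 2·2+1=5
row: 2 vs 6

buggy=2 correct=6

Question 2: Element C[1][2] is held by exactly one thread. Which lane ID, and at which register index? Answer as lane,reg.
r:1=>grp=1,rB=0  c:2=>tig=1,lo=0
L=1*4+1=5  i=0*2+0=0

5,0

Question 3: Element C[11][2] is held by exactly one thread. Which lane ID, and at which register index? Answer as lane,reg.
13,2

r=11→G=3,rhi=1  c=2→T=1,p=0
L=3*4+1=13  i=1*2+0=2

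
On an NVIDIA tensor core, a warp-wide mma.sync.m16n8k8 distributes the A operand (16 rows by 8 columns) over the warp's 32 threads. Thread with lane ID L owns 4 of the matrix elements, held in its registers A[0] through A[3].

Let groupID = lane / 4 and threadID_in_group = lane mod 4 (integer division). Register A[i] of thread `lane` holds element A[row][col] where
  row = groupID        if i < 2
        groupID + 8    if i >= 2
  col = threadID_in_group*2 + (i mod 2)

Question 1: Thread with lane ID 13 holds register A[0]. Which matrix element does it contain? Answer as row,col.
3,2

L=13→G=13>>2=3, T=13&3=1
[0]→row 3+0=3  col 1·2+0=2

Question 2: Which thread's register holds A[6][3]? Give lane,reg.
25,1

r=6⇒gr=6,Rb=0  c=3⇒th=1,odd=1
L=6*4+1=25  i=0*2+1=1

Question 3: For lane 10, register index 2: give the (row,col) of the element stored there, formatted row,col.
10,4

10: grp=2,tig=2
[2] (2+8,2*2+0) = (10,4)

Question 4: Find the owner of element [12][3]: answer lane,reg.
17,3

r=12→G=4,rhi=1  c=3→T=1,p=1
L=4*4+1=17  i=1*2+1=3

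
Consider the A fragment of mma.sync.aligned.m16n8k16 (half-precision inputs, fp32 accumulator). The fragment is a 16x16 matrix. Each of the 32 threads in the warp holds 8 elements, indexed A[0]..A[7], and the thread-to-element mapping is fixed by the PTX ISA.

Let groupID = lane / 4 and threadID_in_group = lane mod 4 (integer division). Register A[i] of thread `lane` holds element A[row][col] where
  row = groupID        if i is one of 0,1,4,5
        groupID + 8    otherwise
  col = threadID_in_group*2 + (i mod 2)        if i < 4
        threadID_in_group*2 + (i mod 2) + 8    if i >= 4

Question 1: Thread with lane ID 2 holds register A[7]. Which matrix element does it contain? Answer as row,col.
lane 2→2/4=0, 2 mod 4=2
i=7  r:0+8→8  c:2·2+1+8→13

8,13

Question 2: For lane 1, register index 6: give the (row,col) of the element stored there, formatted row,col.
lane 1=>1/4=0, 1 mod 4=1
i=6  r:0+8=>8  c:2·1+0+8=>10

8,10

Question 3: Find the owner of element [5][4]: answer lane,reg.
r: 5->gid=5,r8=0  c: 4->c8=0,tid=2,i&1=0
L=5*4+2=22  i=0*4+0*2+0=0

22,0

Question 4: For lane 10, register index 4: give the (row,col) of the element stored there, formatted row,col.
L=10->gid=10>>2=2, tid=10&3=2
[4]->row 2+0=2  col 2·2+0+8=12

2,12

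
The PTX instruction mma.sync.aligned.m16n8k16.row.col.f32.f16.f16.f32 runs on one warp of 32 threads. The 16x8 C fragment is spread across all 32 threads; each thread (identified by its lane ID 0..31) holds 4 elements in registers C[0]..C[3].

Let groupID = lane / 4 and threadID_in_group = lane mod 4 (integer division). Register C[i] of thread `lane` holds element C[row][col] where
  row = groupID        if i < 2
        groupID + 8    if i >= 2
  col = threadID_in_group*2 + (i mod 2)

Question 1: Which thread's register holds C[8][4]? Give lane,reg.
r: 8->gid=0,r8=1  c: 4->tid=2,i&1=0
L=0*4+2=2  i=1*2+0=2

2,2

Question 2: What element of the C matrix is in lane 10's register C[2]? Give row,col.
10,4

lane 10⇒10/4=2, 10 mod 4=2
i=2  r:2+8⇒10  c:2·2+0⇒4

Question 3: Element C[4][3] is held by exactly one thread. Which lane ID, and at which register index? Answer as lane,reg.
r=4->g=4,rb=0  c=3->t=1,b0=1
L=4*4+1=17  i=0*2+1=1

17,1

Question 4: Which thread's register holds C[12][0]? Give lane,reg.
r=12⇒gr=4,Rb=1  c=0⇒th=0,odd=0
L=4*4+0=16  i=1*2+0=2

16,2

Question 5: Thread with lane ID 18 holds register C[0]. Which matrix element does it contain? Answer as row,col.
4,4

18: G=4,T=2
[0] (4+0,2*2+0) = (4,4)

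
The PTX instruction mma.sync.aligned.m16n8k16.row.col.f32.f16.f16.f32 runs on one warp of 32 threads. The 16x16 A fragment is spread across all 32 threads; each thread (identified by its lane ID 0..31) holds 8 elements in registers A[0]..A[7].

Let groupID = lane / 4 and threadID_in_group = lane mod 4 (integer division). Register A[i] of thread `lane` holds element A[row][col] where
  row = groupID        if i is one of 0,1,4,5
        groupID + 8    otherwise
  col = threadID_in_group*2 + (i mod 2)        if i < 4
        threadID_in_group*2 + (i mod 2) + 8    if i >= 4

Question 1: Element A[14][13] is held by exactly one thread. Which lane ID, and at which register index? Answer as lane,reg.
r=14⇒gr=6,Rb=1  c=13⇒Cb=1,th=2,odd=1
L=6*4+2=26  i=1*4+1*2+1=7

26,7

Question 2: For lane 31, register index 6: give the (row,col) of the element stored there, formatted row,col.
lane 31→31/4=7, 31 mod 4=3
i=6  r:7+8→15  c:2·3+0+8→14

15,14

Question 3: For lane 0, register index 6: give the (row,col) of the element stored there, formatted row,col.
8,8

0: g=0,t=0
[6] (0+8,0*2+0+8) = (8,8)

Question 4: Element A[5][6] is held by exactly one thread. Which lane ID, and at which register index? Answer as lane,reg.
r=5->g=5,rb=0  c=6->cb=0,t=3,b0=0
L=5*4+3=23  i=0*4+0*2+0=0

23,0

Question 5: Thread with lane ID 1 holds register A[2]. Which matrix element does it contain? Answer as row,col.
8,2

lane 1: g=0 (1/4), t=1 (1%4)
i=2: r=0+8=8, c=1*2+0+0=2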